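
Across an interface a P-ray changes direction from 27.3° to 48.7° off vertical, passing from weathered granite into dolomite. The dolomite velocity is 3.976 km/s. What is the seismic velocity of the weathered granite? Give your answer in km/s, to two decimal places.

sin 27.3° = 0.4586; sin 48.7° = 0.7513.
V₁ = V₂·(sin θ₁/sin θ₂) = 3.976·(0.4586/0.7513) = 2.43 km/s.

2.43 km/s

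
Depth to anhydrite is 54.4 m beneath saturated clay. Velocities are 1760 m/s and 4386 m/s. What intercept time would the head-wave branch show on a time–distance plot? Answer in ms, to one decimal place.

56.6 ms

tᵢ = 2h·√(V₂²−V₁²)/(V₁V₂).
√(V₂²−V₁²) = √(4386²−1760²) = 4017.4 m/s.
tᵢ = 2·54.4·4017.4/(1760·4386) = 0.05662 s.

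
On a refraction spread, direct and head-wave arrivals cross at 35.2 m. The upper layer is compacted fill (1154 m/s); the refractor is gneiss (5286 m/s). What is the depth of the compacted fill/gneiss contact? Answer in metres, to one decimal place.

x_cross = 2h·√((V₂+V₁)/(V₂−V₁)) → h = x_cross / (2·√((V₂+V₁)/(V₂−V₁))).
√((V₂+V₁)/(V₂−V₁)) = √((5286+1154)/(5286−1154)) = 1.2484.
h = 35.2 / (2·1.2484) = 14.10 m.

14.1 m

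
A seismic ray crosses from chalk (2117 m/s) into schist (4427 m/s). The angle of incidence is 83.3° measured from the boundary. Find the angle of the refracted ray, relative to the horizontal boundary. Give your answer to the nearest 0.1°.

75.9°

Angle from the normal: 90° − 83.3° = 6.7°.
Snell's law: sin θ₂ = (V₂/V₁)·sin θ₁ = (4427/2117)·sin 6.7° = 0.2440.
θ₂ = arcsin 0.2440 = 14.12° from the normal.
From the interface: 90° − 14.12° = 75.88°.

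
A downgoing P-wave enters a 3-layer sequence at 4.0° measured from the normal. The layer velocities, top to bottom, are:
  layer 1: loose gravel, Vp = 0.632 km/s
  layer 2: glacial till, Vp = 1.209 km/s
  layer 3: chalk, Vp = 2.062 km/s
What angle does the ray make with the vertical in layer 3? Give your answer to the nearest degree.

13°

Ray parameter p = sin 4.0° / 0.632 = 1.1037e-01 s/km.
sin θ_3 = p·V_3 = 1.1037e-01 × 2.062 = 0.2276.
θ_3 = arcsin 0.2276 = 13.16°.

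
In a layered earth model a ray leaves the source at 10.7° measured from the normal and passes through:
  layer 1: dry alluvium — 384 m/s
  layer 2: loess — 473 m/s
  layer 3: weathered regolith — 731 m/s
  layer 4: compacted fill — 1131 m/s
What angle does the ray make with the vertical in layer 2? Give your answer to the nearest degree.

13°

Snell's law across each interface conserves sin θ / V, so sin θ_2 = V_2·sin θ₁/V₁.
sin θ_2 = 473 × sin 10.7° / 384 = 0.2287.
θ_2 = arcsin 0.2287 = 13.22°.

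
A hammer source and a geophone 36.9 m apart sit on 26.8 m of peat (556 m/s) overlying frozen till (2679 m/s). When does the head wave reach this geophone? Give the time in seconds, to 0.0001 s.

0.1081 s

θ_c = arcsin(V₁/V₂) = arcsin(556/2679) = 11.98°, cos θ_c = 0.9782.
Intercept time tᵢ = 2h cos θ_c / V₁ = 2·26.8·0.9782/556 = 0.09430 s.
t = x/V₂ + tᵢ = 36.9/2679 + 0.09430 = 0.10808 s.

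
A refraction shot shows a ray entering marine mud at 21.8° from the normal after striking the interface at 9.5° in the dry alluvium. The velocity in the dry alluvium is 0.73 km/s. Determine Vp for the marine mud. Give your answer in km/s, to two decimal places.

1.64 km/s

sin 9.5° = 0.1650; sin 21.8° = 0.3714.
V₂ = V₁·(sin θ₂/sin θ₁) = 0.73·(0.3714/0.1650) = 1.64 km/s.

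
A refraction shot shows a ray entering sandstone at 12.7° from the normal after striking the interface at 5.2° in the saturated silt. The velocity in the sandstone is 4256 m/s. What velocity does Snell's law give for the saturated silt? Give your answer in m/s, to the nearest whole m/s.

1755 m/s

Snell's law: sin 5.2°/V₁ = sin 12.7°/V₂.
V₁ = V₂·sin 5.2°/sin 12.7° = 4256 × 0.4123 = 1754.56 m/s.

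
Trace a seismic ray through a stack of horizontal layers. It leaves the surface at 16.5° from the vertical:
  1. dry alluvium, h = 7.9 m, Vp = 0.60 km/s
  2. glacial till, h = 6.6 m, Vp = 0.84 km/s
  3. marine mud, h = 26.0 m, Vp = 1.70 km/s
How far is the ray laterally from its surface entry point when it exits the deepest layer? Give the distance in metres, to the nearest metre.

40 m

Apply Snell's law at each interface; in layer i the horizontal offset is hᵢ·tan θᵢ.
Layer 1: θ = 16.50°; offset = 7.9·tan 16.50° = 2.340 m.
Layer 2: sin θ = 0.84·sin 16.5°/0.60 = 0.3976, θ = 23.43°; offset = 6.6·tan 23.43° = 2.860 m.
Layer 3: sin θ = 1.70·sin 16.5°/0.60 = 0.8047, θ = 53.58°; offset = 26.0·tan 53.58° = 35.243 m.
Summing the layer offsets gives 40.443 m.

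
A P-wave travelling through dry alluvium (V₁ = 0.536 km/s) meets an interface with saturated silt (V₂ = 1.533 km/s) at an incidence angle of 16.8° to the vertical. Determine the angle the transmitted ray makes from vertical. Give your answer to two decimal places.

sin θ₁/V₁ = sin θ₂/V₂ ⇒ sin θ₂ = 1.533·sin 16.8°/0.536 = 1.533·0.2890/0.536 = 0.8267.
θ₂ = arcsin 0.8267 = 55.76° from the normal.

55.76°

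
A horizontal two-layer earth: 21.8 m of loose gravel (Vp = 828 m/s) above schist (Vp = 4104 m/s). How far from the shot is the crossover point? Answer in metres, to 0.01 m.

x_cross = 2h·√((V₂+V₁)/(V₂−V₁)).
(V₂+V₁)/(V₂−V₁) = (4104+828)/(4104−828) = 1.5055; √ = 1.2270.
x_cross = 2·21.8·1.2270 = 53.50 m.

53.50 m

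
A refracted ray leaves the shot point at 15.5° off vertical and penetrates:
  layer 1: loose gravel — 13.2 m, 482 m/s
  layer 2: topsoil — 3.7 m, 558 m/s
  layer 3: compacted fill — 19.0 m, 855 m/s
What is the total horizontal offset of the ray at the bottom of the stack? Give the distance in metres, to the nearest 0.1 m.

p = sin θ₁/V₁ = sin 15.5°/482 = 5.5444e-04 s/m is conserved through the stack.
Layer 1: θ = 15.50°; offset = 13.2·tan 15.50° = 3.661 m.
Layer 2: sin θ = p·558 = 0.3094 → θ = 18.02°; offset = 3.7·tan 18.02° = 1.204 m.
Layer 3: sin θ = p·855 = 0.4740 → θ = 28.30°; offset = 19.0·tan 28.30° = 10.229 m.
Summing the layer offsets gives 15.094 m.

15.1 m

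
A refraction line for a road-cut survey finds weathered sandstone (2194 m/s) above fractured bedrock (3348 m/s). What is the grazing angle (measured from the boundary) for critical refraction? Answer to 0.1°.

At critical incidence the refracted ray runs along the interface (θ₂ = 90°), so sin θ_c = V₁/V₂.
θ_c = arcsin(2194/3348) = arcsin 0.6553 = 40.94°.
Measured from the interface: 90° − 40.94° = 49.06°.

49.1°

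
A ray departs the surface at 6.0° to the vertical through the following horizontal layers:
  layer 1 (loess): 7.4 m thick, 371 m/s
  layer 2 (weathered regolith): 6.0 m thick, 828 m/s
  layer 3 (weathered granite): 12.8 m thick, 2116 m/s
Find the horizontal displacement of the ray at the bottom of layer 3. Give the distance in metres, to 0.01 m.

Apply Snell's law at each interface; in layer i the horizontal offset is hᵢ·tan θᵢ.
Layer 1: θ = 6.00°; offset = 7.4·tan 6.00° = 0.7778 m.
Layer 2: sin θ = 828·sin 6.0°/371 = 0.2333, θ = 13.49°; offset = 6.0·tan 13.49° = 1.4394 m.
Layer 3: sin θ = 2116·sin 6.0°/371 = 0.5962, θ = 36.60°; offset = 12.8·tan 36.60° = 9.5050 m.
Summing the layer offsets gives 11.7222 m.

11.72 m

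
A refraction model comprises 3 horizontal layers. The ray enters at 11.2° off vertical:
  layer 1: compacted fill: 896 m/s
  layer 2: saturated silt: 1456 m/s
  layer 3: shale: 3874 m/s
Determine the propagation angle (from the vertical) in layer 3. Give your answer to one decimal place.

57.1°

Ray parameter p = sin 11.2° / 896 = 2.1678e-04 s/m.
sin θ_3 = p·V_3 = 2.1678e-04 × 3874 = 0.8398.
θ_3 = arcsin 0.8398 = 57.12°.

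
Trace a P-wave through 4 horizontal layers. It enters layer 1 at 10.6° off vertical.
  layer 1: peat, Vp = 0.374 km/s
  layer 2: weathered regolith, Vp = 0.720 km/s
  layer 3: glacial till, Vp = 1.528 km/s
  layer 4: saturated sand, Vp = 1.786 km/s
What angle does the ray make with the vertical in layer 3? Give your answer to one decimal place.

Ray parameter p = sin 10.6° / 0.374 = 4.9185e-01 s/km.
sin θ_3 = p·V_3 = 4.9185e-01 × 1.528 = 0.7515.
θ_3 = 48.72° from the vertical.

48.7°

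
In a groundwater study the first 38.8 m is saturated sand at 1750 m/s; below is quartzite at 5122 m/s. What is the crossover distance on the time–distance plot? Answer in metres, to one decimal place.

x_cross = 2h·√((V₂+V₁)/(V₂−V₁)).
(V₂+V₁)/(V₂−V₁) = (5122+1750)/(5122−1750) = 2.0380; √ = 1.4276.
x_cross = 2·38.8·1.4276 = 110.78 m.

110.8 m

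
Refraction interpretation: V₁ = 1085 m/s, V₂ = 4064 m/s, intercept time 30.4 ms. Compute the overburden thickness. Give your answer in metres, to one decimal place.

θ_c = arcsin(1085/4064) = 15.48°; cos θ_c = 0.9637.
tᵢ = 2h cos θ_c/V₁ ⇒ h = tᵢ·V₁/(2 cos θ_c) = 0.0304·1085/(2·0.9637) = 17.11 m.

17.1 m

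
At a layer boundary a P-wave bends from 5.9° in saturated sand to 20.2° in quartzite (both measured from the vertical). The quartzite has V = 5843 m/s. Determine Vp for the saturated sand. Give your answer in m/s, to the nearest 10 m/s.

1740 m/s

sin 5.9° = 0.1028; sin 20.2° = 0.3453.
V₁ = V₂·(sin θ₁/sin θ₂) = 5843·(0.1028/0.3453) = 1739.41 m/s.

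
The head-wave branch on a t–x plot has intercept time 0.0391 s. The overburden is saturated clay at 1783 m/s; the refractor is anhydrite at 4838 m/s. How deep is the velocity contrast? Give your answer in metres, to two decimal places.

37.50 m

h = tᵢ·V₁·V₂ / (2·√(V₂²−V₁²)).
√(V₂²−V₁²) = √(4838² − 1783²) = 4497.5 m/s.
h = 0.0391 s × 1783 × 4838 / (2 × 4497.5) = 37.50 m.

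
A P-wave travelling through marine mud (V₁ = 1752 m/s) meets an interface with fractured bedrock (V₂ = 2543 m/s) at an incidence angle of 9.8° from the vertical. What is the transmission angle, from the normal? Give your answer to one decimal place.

14.3°

Snell's law: sin θ₂ = (V₂/V₁)·sin θ₁ = (2543/1752)·sin 9.8° = 0.2471.
θ₂ = sin⁻¹(0.2471) = 14.30° (from vertical).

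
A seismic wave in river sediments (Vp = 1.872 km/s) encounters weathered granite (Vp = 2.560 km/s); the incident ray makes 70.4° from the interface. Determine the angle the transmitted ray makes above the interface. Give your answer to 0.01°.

62.69°

Convert to the normal: θ₁ = 90° − 70.4° = 19.6°.
Snell's law: sin θ₂ = (V₂/V₁)·sin θ₁ = (2.560/1.872)·sin 19.6° = 0.4587.
θ₂ = sin⁻¹(0.4587) = 27.31° (from vertical).
From the interface: 90° − 27.31° = 62.69°.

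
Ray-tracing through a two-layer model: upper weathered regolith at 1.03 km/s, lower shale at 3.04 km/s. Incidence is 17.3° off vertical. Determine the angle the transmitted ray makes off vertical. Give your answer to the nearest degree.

Snell's law: sin θ₂ = (V₂/V₁)·sin θ₁ = (3.04/1.03)·sin 17.3° = 0.8777.
θ₂ = sin⁻¹(0.8777) = 61.36° (from vertical).

61°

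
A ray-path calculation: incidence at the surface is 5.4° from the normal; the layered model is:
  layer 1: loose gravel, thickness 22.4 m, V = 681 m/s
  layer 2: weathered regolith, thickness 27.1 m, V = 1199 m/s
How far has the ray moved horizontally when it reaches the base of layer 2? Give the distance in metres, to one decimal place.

Apply Snell's law at each interface; in layer i the horizontal offset is hᵢ·tan θᵢ.
Layer 1: θ = 5.40°; offset = 22.4·tan 5.40° = 2.117 m.
Layer 2: sin θ = 1199·sin 5.4°/681 = 0.1657, θ = 9.54°; offset = 27.1·tan 9.54° = 4.553 m.
Summing the layer offsets gives 6.671 m.

6.7 m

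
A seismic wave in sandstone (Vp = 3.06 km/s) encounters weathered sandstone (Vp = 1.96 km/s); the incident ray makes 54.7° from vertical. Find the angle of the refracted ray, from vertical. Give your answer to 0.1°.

sin θ₁/V₁ = sin θ₂/V₂ ⇒ sin θ₂ = 1.96·sin 54.7°/3.06 = 1.96·0.8161/3.06 = 0.5228.
θ₂ = sin⁻¹(0.5228) = 31.52° (from vertical).

31.5°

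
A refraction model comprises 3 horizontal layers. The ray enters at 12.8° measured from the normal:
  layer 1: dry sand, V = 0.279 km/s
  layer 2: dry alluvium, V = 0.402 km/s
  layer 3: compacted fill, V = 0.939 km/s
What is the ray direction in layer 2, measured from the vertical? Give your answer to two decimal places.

Ray parameter p = sin 12.8° / 0.279 = 7.9408e-01 s/km.
sin θ_2 = p·V_2 = 7.9408e-01 × 0.402 = 0.3192.
θ_2 = 18.62° from the vertical.

18.62°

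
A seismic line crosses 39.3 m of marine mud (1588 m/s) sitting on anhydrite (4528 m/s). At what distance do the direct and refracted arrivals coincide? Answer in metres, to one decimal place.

θ_c = arcsin(1588/4528) = 20.53°, so cos θ_c = 0.9365 and tᵢ = 2h cos θ_c/V₁ = 0.0464 s.
At crossover x/V₁ = x/V₂ + tᵢ ⇒ x = tᵢ/(1/V₁ − 1/V₂) = 0.04635/(6.2972e-04 − 2.2085e-04) = 113.37 m.

113.4 m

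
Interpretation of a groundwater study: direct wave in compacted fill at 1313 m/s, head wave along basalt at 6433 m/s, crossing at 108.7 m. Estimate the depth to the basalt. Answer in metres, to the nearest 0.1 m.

44.2 m

h = (x_cross/2)·√((V₂−V₁)/(V₂+V₁)).
(V₂−V₁)/(V₂+V₁) = (6433−1313)/(6433+1313) = 0.6610; √ = 0.8130.
h = (108.7/2)·0.8130 = 44.19 m.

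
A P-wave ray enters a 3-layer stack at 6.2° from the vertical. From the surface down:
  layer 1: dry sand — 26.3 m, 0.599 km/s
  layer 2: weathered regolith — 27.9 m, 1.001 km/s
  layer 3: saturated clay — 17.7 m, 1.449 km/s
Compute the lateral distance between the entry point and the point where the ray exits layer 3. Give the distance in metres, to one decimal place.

p = sin θ₁/V₁ = sin 6.2°/0.599 = 1.8030e-01 s/km is conserved through the stack.
Layer 1: θ = 6.20°; offset = 26.3·tan 6.20° = 2.857 m.
Layer 2: sin θ = p·1.001 = 0.1805 → θ = 10.40°; offset = 27.9·tan 10.40° = 5.119 m.
Layer 3: sin θ = p·1.449 = 0.2613 → θ = 15.14°; offset = 17.7·tan 15.14° = 4.791 m.
Summing the layer offsets gives 12.767 m.

12.8 m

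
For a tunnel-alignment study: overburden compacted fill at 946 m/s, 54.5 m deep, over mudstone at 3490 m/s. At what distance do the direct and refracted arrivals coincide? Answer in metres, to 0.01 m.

143.93 m

x_cross = 2h·√((V₂+V₁)/(V₂−V₁)).
(V₂+V₁)/(V₂−V₁) = (3490+946)/(3490−946) = 1.7437; √ = 1.3205.
x_cross = 2·54.5·1.3205 = 143.93 m.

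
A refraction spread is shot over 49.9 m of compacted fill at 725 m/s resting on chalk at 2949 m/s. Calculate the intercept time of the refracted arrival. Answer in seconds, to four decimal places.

0.1334 s

θ_c = arcsin(V₁/V₂) = arcsin(725/2949) = 14.23°; cos θ_c = 0.9693.
tᵢ = 2h·cos θ_c / V₁ = 2·49.9·0.9693 / 725 = 0.13343 s.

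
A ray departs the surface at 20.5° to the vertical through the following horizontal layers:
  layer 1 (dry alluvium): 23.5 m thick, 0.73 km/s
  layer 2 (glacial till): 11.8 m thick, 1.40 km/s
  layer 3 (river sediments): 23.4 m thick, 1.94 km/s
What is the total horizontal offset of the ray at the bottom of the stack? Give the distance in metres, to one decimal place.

p = sin θ₁/V₁ = sin 20.5°/0.73 = 4.7974e-01 s/km is conserved through the stack.
Layer 1: θ = 20.50°; offset = 23.5·tan 20.50° = 8.786 m.
Layer 2: sin θ = p·1.40 = 0.6716 → θ = 42.19°; offset = 11.8·tan 42.19° = 10.697 m.
Layer 3: sin θ = p·1.94 = 0.9307 → θ = 68.54°; offset = 23.4·tan 68.54° = 59.533 m.
Total horizontal offset = 79.017 m.

79.0 m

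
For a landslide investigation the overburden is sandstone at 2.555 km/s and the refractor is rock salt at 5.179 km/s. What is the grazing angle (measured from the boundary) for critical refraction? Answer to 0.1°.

Critical incidence: sin θ_c = V₁/V₂ = 2.555/5.179 = 0.4933.
θ_c = arcsin 0.4933 = 29.56°.
Measured from the interface: 90° − 29.56° = 60.44°.

60.4°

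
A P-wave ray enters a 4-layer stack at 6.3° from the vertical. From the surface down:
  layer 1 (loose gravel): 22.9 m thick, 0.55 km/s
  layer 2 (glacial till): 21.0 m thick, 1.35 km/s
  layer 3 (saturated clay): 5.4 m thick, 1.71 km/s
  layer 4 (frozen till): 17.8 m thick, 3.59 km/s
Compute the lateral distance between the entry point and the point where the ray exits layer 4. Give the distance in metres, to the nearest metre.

29 m

Apply Snell's law at each interface; in layer i the horizontal offset is hᵢ·tan θᵢ.
Layer 1: θ = 6.30°; offset = 22.9·tan 6.30° = 2.528 m.
Layer 2: sin θ = 1.35·sin 6.3°/0.55 = 0.2693, θ = 15.63°; offset = 21.0·tan 15.63° = 5.873 m.
Layer 3: sin θ = 1.71·sin 6.3°/0.55 = 0.3412, θ = 19.95°; offset = 5.4·tan 19.95° = 1.960 m.
Layer 4: sin θ = 3.59·sin 6.3°/0.55 = 0.7163, θ = 45.75°; offset = 17.8·tan 45.75° = 18.270 m.
Total horizontal offset = 28.632 m.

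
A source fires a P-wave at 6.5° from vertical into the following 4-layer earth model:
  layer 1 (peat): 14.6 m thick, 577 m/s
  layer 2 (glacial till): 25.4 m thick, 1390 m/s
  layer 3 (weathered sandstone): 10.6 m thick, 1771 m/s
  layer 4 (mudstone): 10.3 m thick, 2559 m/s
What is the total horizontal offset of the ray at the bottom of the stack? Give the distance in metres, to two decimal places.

18.77 m

Apply Snell's law at each interface; in layer i the horizontal offset is hᵢ·tan θᵢ.
Layer 1: θ = 6.50°; offset = 14.6·tan 6.50° = 1.6635 m.
Layer 2: sin θ = 1390·sin 6.5°/577 = 0.2727, θ = 15.83°; offset = 25.4·tan 15.83° = 7.1997 m.
Layer 3: sin θ = 1771·sin 6.5°/577 = 0.3475, θ = 20.33°; offset = 10.6·tan 20.33° = 3.9278 m.
Layer 4: sin θ = 2559·sin 6.5°/577 = 0.5021, θ = 30.14°; offset = 10.3·tan 30.14° = 5.9794 m.
Total horizontal offset = 18.7703 m.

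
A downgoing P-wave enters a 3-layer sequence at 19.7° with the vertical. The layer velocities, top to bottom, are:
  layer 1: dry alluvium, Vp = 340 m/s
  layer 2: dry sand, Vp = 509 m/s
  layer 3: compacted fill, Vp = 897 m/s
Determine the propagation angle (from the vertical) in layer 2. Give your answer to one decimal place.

Snell's law across each interface conserves sin θ / V, so sin θ_2 = V_2·sin θ₁/V₁.
sin θ_2 = 509 × sin 19.7° / 340 = 0.5047.
θ_2 = arcsin 0.5047 = 30.31°.

30.3°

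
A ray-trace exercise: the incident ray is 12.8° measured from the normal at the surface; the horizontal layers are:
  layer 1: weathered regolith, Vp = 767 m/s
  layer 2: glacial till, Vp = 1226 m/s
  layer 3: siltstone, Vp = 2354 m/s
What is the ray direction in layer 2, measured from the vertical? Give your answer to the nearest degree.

Snell's law across each interface conserves sin θ / V, so sin θ_2 = V_2·sin θ₁/V₁.
sin θ_2 = 1226 × sin 12.8° / 767 = 0.3541.
θ_2 = arcsin 0.3541 = 20.74°.

21°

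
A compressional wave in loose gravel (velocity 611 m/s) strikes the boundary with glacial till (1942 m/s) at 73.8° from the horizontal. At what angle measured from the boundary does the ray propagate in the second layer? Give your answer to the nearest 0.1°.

27.5°

Angle from the normal: 90° − 73.8° = 16.2°.
sin θ₁/V₁ = sin θ₂/V₂ ⇒ sin θ₂ = 1942·sin 16.2°/611 = 1942·0.2790/611 = 0.8867.
θ₂ = arcsin 0.8867 = 62.47° from the normal.
From the interface: 90° − 62.47° = 27.53°.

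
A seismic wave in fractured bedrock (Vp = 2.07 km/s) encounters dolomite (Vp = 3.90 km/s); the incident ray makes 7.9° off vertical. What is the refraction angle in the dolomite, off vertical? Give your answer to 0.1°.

sin θ₁/V₁ = sin θ₂/V₂ ⇒ sin θ₂ = 3.90·sin 7.9°/2.07 = 3.90·0.1374/2.07 = 0.2590.
θ₂ = arcsin 0.2590 = 15.01° from the normal.

15.0°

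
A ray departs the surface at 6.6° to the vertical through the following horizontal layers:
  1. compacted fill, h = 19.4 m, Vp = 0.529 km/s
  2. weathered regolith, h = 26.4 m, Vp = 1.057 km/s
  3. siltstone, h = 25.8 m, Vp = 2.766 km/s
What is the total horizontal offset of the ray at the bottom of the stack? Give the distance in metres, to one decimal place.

p = sin θ₁/V₁ = sin 6.6°/0.529 = 2.1727e-01 s/km is conserved through the stack.
Layer 1: θ = 6.60°; offset = 19.4·tan 6.60° = 2.245 m.
Layer 2: sin θ = p·1.057 = 0.2297 → θ = 13.28°; offset = 26.4·tan 13.28° = 6.229 m.
Layer 3: sin θ = p·2.766 = 0.6010 → θ = 36.94°; offset = 25.8·tan 36.94° = 19.399 m.
Summing the layer offsets gives 27.873 m.

27.9 m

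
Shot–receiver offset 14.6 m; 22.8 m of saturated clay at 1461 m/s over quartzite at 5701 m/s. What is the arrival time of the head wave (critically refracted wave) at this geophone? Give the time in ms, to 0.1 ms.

32.7 ms

θ_c = arcsin(V₁/V₂) = arcsin(1461/5701) = 14.85°, cos θ_c = 0.9666.
Intercept time tᵢ = 2h cos θ_c / V₁ = 2·22.8·0.9666/1461 = 0.03017 s.
t = x/V₂ + tᵢ = 14.6/5701 + 0.03017 = 0.03273 s.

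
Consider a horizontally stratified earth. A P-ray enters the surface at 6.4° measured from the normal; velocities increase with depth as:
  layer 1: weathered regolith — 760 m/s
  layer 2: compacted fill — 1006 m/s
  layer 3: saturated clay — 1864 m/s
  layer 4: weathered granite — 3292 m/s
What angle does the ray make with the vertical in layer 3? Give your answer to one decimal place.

15.9°

Snell's law across each interface conserves sin θ / V, so sin θ_3 = V_3·sin θ₁/V₁.
sin θ_3 = 1864 × sin 6.4° / 760 = 0.2734.
θ_3 = arcsin 0.2734 = 15.87°.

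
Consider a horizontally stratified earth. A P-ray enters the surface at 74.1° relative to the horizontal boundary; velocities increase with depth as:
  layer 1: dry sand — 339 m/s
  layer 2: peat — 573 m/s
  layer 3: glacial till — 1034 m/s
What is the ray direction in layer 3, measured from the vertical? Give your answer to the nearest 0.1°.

56.7°

From the normal: θ₁ = 90° − 74.1° = 15.9°.
Snell's law across each interface conserves sin θ / V, so sin θ_3 = V_3·sin θ₁/V₁.
sin θ_3 = 1034 × sin 15.9° / 339 = 0.8356.
θ_3 = 56.68° from the vertical.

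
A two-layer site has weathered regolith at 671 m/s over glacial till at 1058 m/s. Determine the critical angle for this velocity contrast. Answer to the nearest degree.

39°

Critical incidence: sin θ_c = V₁/V₂ = 671/1058 = 0.6342.
θ_c = arcsin 0.6342 = 39.36°.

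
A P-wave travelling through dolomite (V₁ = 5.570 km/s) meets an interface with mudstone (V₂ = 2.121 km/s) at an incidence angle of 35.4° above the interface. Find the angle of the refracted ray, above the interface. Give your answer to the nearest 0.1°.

Angle from the normal: 90° − 35.4° = 54.6°.
Snell's law: sin θ₂ = (V₂/V₁)·sin θ₁ = (2.121/5.570)·sin 54.6° = 0.3104.
θ₂ = arcsin 0.3104 = 18.08° from the normal.
From the interface: 90° − 18.08° = 71.92°.

71.9°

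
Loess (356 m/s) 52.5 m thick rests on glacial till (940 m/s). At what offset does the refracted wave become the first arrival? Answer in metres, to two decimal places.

θ_c = arcsin(356/940) = 22.25°, so cos θ_c = 0.9255 and tᵢ = 2h cos θ_c/V₁ = 0.2730 s.
At crossover x/V₁ = x/V₂ + tᵢ ⇒ x = tᵢ/(1/V₁ − 1/V₂) = 0.27297/(2.8090e-03 − 1.0638e-03) = 156.42 m.

156.42 m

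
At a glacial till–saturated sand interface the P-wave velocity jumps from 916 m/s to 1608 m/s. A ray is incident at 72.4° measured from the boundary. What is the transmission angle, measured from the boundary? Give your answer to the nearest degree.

Angle from the normal: 90° − 72.4° = 17.6°.
sin θ₁/V₁ = sin θ₂/V₂ ⇒ sin θ₂ = 1608·sin 17.6°/916 = 1608·0.3024/916 = 0.5308.
θ₂ = sin⁻¹(0.5308) = 32.06° (from vertical).
From the interface: 90° − 32.06° = 57.94°.

58°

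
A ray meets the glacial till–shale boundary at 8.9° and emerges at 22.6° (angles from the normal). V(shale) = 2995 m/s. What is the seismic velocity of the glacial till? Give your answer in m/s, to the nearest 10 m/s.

1210 m/s

Snell's law: sin 8.9°/V₁ = sin 22.6°/V₂.
V₁ = V₂·sin 8.9°/sin 22.6° = 2995 × 0.4026 = 1205.73 m/s.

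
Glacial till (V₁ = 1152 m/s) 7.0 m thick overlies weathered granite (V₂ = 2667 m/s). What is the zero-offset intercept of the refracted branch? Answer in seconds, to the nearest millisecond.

0.011 s

tᵢ = 2h·√(V₂²−V₁²)/(V₁V₂).
√(V₂²−V₁²) = √(2667²−1152²) = 2405.4 m/s.
tᵢ = 2·7.0·2405.4/(1152·2667) = 0.01096 s.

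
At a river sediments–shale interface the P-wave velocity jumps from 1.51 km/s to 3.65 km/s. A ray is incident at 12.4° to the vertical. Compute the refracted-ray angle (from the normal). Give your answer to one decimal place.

31.3°

Snell's law: sin θ₂ = (V₂/V₁)·sin θ₁ = (3.65/1.51)·sin 12.4° = 0.5191.
θ₂ = sin⁻¹(0.5191) = 31.27° (from vertical).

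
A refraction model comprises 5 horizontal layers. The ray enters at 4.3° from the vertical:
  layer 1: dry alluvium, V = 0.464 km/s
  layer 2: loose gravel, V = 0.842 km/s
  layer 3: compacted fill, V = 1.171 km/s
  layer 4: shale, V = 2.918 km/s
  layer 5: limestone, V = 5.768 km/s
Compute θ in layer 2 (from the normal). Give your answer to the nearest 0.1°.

Snell's law across each interface conserves sin θ / V, so sin θ_2 = V_2·sin θ₁/V₁.
sin θ_2 = 0.842 × sin 4.3° / 0.464 = 0.1361.
θ_2 = arcsin 0.1361 = 7.82°.

7.8°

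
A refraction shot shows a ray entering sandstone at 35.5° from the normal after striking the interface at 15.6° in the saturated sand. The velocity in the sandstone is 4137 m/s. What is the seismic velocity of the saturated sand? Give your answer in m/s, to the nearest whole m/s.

Snell's law: sin 15.6°/V₁ = sin 35.5°/V₂.
V₁ = V₂·sin 15.6°/sin 35.5° = 4137 × 0.4631 = 1915.82 m/s.

1916 m/s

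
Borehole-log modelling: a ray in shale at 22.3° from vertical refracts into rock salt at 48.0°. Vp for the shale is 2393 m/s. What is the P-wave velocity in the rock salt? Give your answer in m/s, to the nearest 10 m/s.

sin 22.3° = 0.3795; sin 48.0° = 0.7431.
V₂ = V₁·(sin θ₂/sin θ₁) = 2393·(0.7431/0.3795) = 4686.56 m/s.

4690 m/s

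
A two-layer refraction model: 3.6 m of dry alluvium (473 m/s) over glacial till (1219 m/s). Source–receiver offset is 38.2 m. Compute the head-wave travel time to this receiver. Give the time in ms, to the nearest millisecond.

45 ms

θ_c = arcsin(V₁/V₂) = arcsin(473/1219) = 22.83°, cos θ_c = 0.9216.
Intercept time tᵢ = 2h cos θ_c / V₁ = 2·3.6·0.9216/473 = 0.01403 s.
t = x/V₂ + tᵢ = 38.2/1219 + 0.01403 = 0.04537 s.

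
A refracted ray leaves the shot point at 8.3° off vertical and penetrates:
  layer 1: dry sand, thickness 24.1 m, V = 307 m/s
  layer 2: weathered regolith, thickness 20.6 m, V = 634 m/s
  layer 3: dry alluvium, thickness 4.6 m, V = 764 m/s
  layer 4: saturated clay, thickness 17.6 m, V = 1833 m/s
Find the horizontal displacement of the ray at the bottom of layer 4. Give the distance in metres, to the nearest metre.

42 m

p = sin θ₁/V₁ = sin 8.3°/307 = 4.7022e-04 s/m is conserved through the stack.
Layer 1: θ = 8.30°; offset = 24.1·tan 8.30° = 3.516 m.
Layer 2: sin θ = p·634 = 0.2981 → θ = 17.34°; offset = 20.6·tan 17.34° = 6.434 m.
Layer 3: sin θ = p·764 = 0.3592 → θ = 21.05°; offset = 4.6·tan 21.05° = 1.771 m.
Layer 4: sin θ = p·1833 = 0.8619 → θ = 59.53°; offset = 17.6·tan 59.53° = 29.916 m.
Summing the layer offsets gives 41.636 m.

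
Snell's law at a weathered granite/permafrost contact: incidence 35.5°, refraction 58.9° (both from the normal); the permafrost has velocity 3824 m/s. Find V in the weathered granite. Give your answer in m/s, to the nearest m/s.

Snell's law: sin 35.5°/V₁ = sin 58.9°/V₂.
V₁ = V₂·sin 35.5°/sin 58.9° = 3824 × 0.6782 = 2593.36 m/s.

2593 m/s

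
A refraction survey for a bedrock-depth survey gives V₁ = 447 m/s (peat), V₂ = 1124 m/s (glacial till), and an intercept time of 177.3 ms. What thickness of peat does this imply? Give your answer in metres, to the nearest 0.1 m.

43.2 m

θ_c = arcsin(447/1124) = 23.43°; cos θ_c = 0.9175.
tᵢ = 2h cos θ_c/V₁ ⇒ h = tᵢ·V₁/(2 cos θ_c) = 0.1773·447/(2·0.9175) = 43.19 m.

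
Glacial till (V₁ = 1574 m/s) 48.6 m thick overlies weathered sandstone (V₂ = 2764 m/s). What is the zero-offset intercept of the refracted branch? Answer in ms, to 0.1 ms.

50.8 ms

tᵢ = 2h·√(V₂²−V₁²)/(V₁V₂).
√(V₂²−V₁²) = √(2764²−1574²) = 2272.1 m/s.
tᵢ = 2·48.6·2272.1/(1574·2764) = 0.05076 s.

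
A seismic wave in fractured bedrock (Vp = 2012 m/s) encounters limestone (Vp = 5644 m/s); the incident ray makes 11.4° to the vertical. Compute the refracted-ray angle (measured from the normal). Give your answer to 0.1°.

Snell's law: sin θ₂ = (V₂/V₁)·sin θ₁ = (5644/2012)·sin 11.4° = 0.5545.
θ₂ = arcsin 0.5545 = 33.67° from the normal.

33.7°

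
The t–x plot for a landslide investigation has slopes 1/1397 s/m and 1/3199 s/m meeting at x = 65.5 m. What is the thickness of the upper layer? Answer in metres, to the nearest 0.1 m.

x_cross = 2h·√((V₂+V₁)/(V₂−V₁)) → h = x_cross / (2·√((V₂+V₁)/(V₂−V₁))).
√((V₂+V₁)/(V₂−V₁)) = √((3199+1397)/(3199−1397)) = 1.5970.
h = 65.5 / (2·1.5970) = 20.51 m.

20.5 m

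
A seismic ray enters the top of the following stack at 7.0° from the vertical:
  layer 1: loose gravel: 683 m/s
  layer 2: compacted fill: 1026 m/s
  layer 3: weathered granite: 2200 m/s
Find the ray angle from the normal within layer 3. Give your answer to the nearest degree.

23°

Ray parameter p = sin 7.0° / 683 = 1.7843e-04 s/m.
sin θ_3 = p·V_3 = 1.7843e-04 × 2200 = 0.3926.
θ_3 = 23.11° from the vertical.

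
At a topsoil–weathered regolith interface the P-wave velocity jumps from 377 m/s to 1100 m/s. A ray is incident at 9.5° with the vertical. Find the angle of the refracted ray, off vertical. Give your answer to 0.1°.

Snell's law: sin θ₂ = (V₂/V₁)·sin θ₁ = (1100/377)·sin 9.5° = 0.4816.
θ₂ = arcsin 0.4816 = 28.79° from the normal.

28.8°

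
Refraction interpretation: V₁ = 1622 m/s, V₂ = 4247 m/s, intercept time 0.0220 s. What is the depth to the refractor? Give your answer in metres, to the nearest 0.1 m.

19.3 m

θ_c = arcsin(1622/4247) = 22.45°; cos θ_c = 0.9242.
tᵢ = 2h cos θ_c/V₁ ⇒ h = tᵢ·V₁/(2 cos θ_c) = 0.022·1622/(2·0.9242) = 19.31 m.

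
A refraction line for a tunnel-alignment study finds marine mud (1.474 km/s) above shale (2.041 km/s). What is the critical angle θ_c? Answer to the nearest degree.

Critical incidence: sin θ_c = V₁/V₂ = 1.474/2.041 = 0.7222.
θ_c = arcsin 0.7222 = 46.24°.

46°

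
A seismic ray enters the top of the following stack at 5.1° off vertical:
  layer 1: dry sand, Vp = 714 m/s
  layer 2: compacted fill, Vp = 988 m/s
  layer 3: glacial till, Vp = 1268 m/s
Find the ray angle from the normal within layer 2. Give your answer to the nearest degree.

Snell's law across each interface conserves sin θ / V, so sin θ_2 = V_2·sin θ₁/V₁.
sin θ_2 = 988 × sin 5.1° / 714 = 0.1230.
θ_2 = arcsin 0.1230 = 7.07°.

7°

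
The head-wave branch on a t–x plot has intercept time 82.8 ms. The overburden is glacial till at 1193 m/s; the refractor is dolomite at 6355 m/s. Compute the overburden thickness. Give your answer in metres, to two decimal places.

50.28 m

θ_c = arcsin(1193/6355) = 10.82°; cos θ_c = 0.9822.
tᵢ = 2h cos θ_c/V₁ ⇒ h = tᵢ·V₁/(2 cos θ_c) = 0.0828·1193/(2·0.9822) = 50.28 m.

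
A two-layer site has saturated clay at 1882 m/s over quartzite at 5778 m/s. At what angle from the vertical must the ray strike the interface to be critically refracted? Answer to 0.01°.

19.01°

At critical incidence the refracted ray runs along the interface (θ₂ = 90°), so sin θ_c = V₁/V₂.
θ_c = arcsin(1882/5778) = arcsin 0.3257 = 19.01°.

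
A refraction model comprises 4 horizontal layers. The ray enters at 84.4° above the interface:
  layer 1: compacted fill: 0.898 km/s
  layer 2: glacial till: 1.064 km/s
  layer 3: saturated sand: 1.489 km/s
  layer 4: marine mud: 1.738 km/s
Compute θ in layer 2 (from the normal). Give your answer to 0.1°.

6.6°

From the normal: θ₁ = 90° − 84.4° = 5.6°.
Snell's law across each interface conserves sin θ / V, so sin θ_2 = V_2·sin θ₁/V₁.
sin θ_2 = 1.064 × sin 5.6° / 0.898 = 0.1156.
θ_2 = arcsin 0.1156 = 6.64°.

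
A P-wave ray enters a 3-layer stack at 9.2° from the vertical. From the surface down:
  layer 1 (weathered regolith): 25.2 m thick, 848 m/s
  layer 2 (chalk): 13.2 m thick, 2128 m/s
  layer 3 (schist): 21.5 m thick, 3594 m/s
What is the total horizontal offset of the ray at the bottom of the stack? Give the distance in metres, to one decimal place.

29.7 m

Ray parameter p = sin 9.2° / 848 m/s = 1.8854e-04 s/m.
Layer 1: θ = 9.20°; offset = 25.2·tan 9.20° = 4.082 m.
Layer 2: sin θ = p·2128 = 0.4012 → θ = 23.65°; offset = 13.2·tan 23.65° = 5.782 m.
Layer 3: sin θ = p·3594 = 0.6776 → θ = 42.66°; offset = 21.5·tan 42.66° = 19.810 m.
Summing the layer offsets gives 29.673 m.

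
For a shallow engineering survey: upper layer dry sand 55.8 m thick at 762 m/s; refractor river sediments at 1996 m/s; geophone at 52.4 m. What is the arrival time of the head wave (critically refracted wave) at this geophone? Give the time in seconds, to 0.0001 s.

θ_c = arcsin(V₁/V₂) = arcsin(762/1996) = 22.44°, cos θ_c = 0.9243.
Intercept time tᵢ = 2h cos θ_c / V₁ = 2·55.8·0.9243/762 = 0.13536 s.
t = x/V₂ + tᵢ = 52.4/1996 + 0.13536 = 0.16162 s.

0.1616 s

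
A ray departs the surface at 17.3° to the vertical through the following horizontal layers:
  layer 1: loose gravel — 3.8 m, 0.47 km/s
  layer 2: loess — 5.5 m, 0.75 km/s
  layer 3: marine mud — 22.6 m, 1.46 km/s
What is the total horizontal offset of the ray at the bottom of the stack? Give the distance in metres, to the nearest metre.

p = sin θ₁/V₁ = sin 17.3°/0.47 = 6.3271e-01 s/km is conserved through the stack.
Layer 1: θ = 17.30°; offset = 3.8·tan 17.30° = 1.184 m.
Layer 2: sin θ = p·0.75 = 0.4745 → θ = 28.33°; offset = 5.5·tan 28.33° = 2.965 m.
Layer 3: sin θ = p·1.46 = 0.9238 → θ = 67.48°; offset = 22.6·tan 67.48° = 54.513 m.
Summing the layer offsets gives 58.662 m.

59 m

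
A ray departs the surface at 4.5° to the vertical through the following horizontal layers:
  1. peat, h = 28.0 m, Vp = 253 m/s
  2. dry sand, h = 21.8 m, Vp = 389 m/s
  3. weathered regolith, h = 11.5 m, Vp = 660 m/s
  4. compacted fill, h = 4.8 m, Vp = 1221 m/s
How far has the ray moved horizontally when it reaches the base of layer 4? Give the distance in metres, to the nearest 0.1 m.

9.2 m

Apply Snell's law at each interface; in layer i the horizontal offset is hᵢ·tan θᵢ.
Layer 1: θ = 4.50°; offset = 28.0·tan 4.50° = 2.204 m.
Layer 2: sin θ = 389·sin 4.5°/253 = 0.1206, θ = 6.93°; offset = 21.8·tan 6.93° = 2.649 m.
Layer 3: sin θ = 660·sin 4.5°/253 = 0.2047, θ = 11.81°; offset = 11.5·tan 11.81° = 2.405 m.
Layer 4: sin θ = 1221·sin 4.5°/253 = 0.3787, θ = 22.25°; offset = 4.8·tan 22.25° = 1.964 m.
Σ offsets = 9.221 m.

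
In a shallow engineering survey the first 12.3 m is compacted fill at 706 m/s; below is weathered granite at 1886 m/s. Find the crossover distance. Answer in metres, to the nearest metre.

θ_c = arcsin(706/1886) = 21.98°, so cos θ_c = 0.9273 and tᵢ = 2h cos θ_c/V₁ = 0.0323 s.
At crossover x/V₁ = x/V₂ + tᵢ ⇒ x = tᵢ/(1/V₁ − 1/V₂) = 0.03231/(1.4164e-03 − 5.3022e-04) = 36.46 m.

36 m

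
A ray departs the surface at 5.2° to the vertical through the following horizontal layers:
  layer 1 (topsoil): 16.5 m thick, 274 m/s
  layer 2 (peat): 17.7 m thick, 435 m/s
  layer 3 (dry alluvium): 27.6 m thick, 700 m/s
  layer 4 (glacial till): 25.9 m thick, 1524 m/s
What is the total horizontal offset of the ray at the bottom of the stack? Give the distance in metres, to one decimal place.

Apply Snell's law at each interface; in layer i the horizontal offset is hᵢ·tan θᵢ.
Layer 1: θ = 5.20°; offset = 16.5·tan 5.20° = 1.502 m.
Layer 2: sin θ = 435·sin 5.2°/274 = 0.1439, θ = 8.27°; offset = 17.7·tan 8.27° = 2.574 m.
Layer 3: sin θ = 700·sin 5.2°/274 = 0.2315, θ = 13.39°; offset = 27.6·tan 13.39° = 6.569 m.
Layer 4: sin θ = 1524·sin 5.2°/274 = 0.5041, θ = 30.27°; offset = 25.9·tan 30.27° = 15.118 m.
Total horizontal offset = 25.762 m.

25.8 m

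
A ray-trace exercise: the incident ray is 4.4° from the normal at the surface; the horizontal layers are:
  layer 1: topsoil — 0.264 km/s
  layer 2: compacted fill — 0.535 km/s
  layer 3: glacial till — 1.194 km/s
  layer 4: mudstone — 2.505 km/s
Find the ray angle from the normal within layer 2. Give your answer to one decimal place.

Ray parameter p = sin 4.4° / 0.264 = 2.9060e-01 s/km.
sin θ_2 = p·V_2 = 2.9060e-01 × 0.535 = 0.1555.
θ_2 = 8.94° from the vertical.

8.9°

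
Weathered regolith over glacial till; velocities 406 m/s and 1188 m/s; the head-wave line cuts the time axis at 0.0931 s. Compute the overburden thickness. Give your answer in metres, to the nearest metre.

h = tᵢ·V₁·V₂ / (2·√(V₂²−V₁²)).
√(V₂²−V₁²) = √(1188² − 406²) = 1116.5 m/s.
h = 0.0931 s × 406 × 1188 / (2 × 1116.5) = 20.11 m.

20 m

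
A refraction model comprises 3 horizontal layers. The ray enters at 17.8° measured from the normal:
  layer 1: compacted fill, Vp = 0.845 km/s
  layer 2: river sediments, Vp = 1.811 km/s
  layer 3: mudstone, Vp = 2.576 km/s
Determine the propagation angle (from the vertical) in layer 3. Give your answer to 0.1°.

68.7°

Snell's law across each interface conserves sin θ / V, so sin θ_3 = V_3·sin θ₁/V₁.
sin θ_3 = 2.576 × sin 17.8° / 0.845 = 0.9319.
θ_3 = arcsin 0.9319 = 68.74°.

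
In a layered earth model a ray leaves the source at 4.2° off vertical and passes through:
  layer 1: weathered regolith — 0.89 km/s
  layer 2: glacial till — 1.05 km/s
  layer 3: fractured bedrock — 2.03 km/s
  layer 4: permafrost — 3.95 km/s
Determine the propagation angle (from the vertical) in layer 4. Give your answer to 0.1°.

19.0°

Ray parameter p = sin 4.2° / 0.89 = 8.2290e-02 s/km.
sin θ_4 = p·V_4 = 8.2290e-02 × 3.95 = 0.3250.
θ_4 = 18.97° from the vertical.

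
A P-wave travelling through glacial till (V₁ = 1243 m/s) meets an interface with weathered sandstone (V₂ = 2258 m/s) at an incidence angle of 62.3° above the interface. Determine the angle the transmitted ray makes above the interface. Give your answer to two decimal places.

32.39°

Convert to the normal: θ₁ = 90° − 62.3° = 27.7°.
sin θ₁/V₁ = sin θ₂/V₂ ⇒ sin θ₂ = 2258·sin 27.7°/1243 = 2258·0.4648/1243 = 0.8444.
θ₂ = sin⁻¹(0.8444) = 57.61° (from vertical).
From the interface: 90° − 57.61° = 32.39°.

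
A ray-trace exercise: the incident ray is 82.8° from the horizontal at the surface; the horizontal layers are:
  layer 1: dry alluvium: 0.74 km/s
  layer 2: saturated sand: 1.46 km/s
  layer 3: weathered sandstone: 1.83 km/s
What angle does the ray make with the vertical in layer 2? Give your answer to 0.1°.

From the normal: θ₁ = 90° − 82.8° = 7.2°.
Snell's law across each interface conserves sin θ / V, so sin θ_2 = V_2·sin θ₁/V₁.
sin θ_2 = 1.46 × sin 7.2° / 0.74 = 0.2473.
θ_2 = arcsin 0.2473 = 14.32°.

14.3°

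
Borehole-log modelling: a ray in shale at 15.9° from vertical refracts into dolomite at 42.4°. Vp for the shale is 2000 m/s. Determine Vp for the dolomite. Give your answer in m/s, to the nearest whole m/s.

Snell's law: sin 15.9°/V₁ = sin 42.4°/V₂.
V₂ = V₁·sin 42.4°/sin 15.9° = 2000 × 2.4613 = 4922.65 m/s.

4923 m/s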